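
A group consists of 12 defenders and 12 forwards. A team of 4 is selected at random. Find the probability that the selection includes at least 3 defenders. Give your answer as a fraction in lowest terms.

There are C(24,4) = 10626 ways to choose the 4.
Favorable selections (at least 3 defenders): C(12,3)·C(12,1) + C(12,4)·C(12,0) = 2640 + 495 = 3135.
Probability = 3135/10626 = 95/322.

95/322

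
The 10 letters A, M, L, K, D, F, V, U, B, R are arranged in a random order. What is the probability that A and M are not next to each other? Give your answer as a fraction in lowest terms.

There are 10! = 3628800 arrangements.
Arrangements with A and M adjacent: 2·9! = 725760.
So not adjacent: 3628800 − 725760 = 2903040, probability 2903040/3628800 = 4/5.

4/5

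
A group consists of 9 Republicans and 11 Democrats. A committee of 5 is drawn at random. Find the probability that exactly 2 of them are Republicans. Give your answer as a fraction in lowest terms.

Total number of selections: C(20,5) = 15504.
Selections with exactly 2 Republicans: choose 2 of the 9 Republicans and 3 of the 11 Democrats, C(9,2)·C(11,3) = 36·165 = 5940.
Probability = 5940/15504 = 495/1292.

495/1292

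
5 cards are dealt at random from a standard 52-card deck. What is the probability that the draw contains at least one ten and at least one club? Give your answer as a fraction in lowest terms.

229297/866320

There are C(52,5) = 2598960 possible draws.
By inclusion-exclusion on the complements, draws missing all tens or all clubs: C(48,5) + C(39,5) − C(36,5) = 1712304 + 575757 − 376992 = 1911069.
So draws with at least one of each: 2598960 − 1911069 = 687891, probability 687891/2598960 = 229297/866320.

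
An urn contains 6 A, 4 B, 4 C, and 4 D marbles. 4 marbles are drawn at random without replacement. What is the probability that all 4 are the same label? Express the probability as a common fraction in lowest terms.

1/170

There are C(18,4) = 3060 ways to draw 4 marbles.
All same label: C(6,4) + C(4,4) + C(4,4) + C(4,4) = 15 + 1 + 1 + 1 = 18.
Probability = 18/3060 = 1/170.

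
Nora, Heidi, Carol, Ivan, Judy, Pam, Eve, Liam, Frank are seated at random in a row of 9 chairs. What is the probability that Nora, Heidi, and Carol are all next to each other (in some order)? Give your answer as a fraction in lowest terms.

There are 9! = 362880 arrangements.
Treat the three as one block: 7! placements × 3! orders within the block = 5040·6 = 30240.
Probability = 30240/362880 = 1/12.

1/12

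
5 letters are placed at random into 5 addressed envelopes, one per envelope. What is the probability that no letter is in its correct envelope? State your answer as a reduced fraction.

There are 5! = 120 assignments.
By inclusion-exclusion, assignments with no fixed points: C(5,0)·5! − C(5,1)·4! + C(5,2)·3! − C(5,3)·2! + C(5,4)·1! − C(5,5)·0! = 44.
Probability = 44/120 = 11/30.

11/30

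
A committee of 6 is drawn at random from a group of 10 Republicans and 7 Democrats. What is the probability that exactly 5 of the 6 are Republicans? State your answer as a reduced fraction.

63/442

The sample space is all 6-subsets of the 17: C(17,6) = 12376.
Selections with exactly 5 Republicans: choose 5 of the 10 Republicans and 1 of the 7 Democrats, C(10,5)·C(7,1) = 252·7 = 1764.
Probability = 1764/12376 = 63/442.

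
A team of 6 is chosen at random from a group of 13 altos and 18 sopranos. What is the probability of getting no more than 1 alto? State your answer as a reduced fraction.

Total selections: C(31,6) = 736281.
Favorable selections (no more than 1 alto): C(13,0)·C(18,6) + C(13,1)·C(18,5) = 18564 + 111384 = 129948.
Probability = 129948/736281 = 476/2697.

476/2697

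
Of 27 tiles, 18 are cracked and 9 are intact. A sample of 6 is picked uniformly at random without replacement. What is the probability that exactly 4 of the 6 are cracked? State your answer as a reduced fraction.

There are C(27,6) = 296010 ways to choose 6 from 27.
Selections with exactly 4 cracked: choose 4 of the 18 cracked and 2 of the 9 intact, C(18,4)·C(9,2) = 3060·36 = 110160.
Probability = 110160/296010 = 1224/3289.

1224/3289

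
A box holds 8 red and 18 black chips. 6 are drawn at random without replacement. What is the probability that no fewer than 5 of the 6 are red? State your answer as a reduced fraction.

Total selections: C(26,6) = 230230.
Favorable selections (no fewer than 5 red): C(8,5)·C(18,1) + C(8,6)·C(18,0) = 1008 + 28 = 1036.
Probability = 1036/230230 = 74/16445.

74/16445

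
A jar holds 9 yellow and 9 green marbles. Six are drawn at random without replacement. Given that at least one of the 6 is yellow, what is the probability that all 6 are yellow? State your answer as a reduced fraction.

1/220

Work in counts. Selections with at least one yellow: C(18,6) − C(9,6) = 18564 − 84 = 18480.
Of those, selections where all 6 are yellow: C(9,6) = 84.
Conditional probability = 84/18480 = 1/220.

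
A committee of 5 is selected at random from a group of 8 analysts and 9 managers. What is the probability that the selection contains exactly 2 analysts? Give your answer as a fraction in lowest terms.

Total number of selections: C(17,5) = 6188.
Selections with exactly 2 analysts: choose 2 of the 8 analysts and 3 of the 9 managers, C(8,2)·C(9,3) = 28·84 = 2352.
Probability = 2352/6188 = 84/221.

84/221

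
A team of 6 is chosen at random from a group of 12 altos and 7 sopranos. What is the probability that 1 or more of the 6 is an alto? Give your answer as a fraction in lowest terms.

Total selections: C(19,6) = 27132.
Favorable selections (1 or more alto): C(12,1)·C(7,5) + C(12,2)·C(7,4) + C(12,3)·C(7,3) + C(12,4)·C(7,2) + C(12,5)·C(7,1) + C(12,6)·C(7,0) = 252 + 2310 + 7700 + 10395 + 5544 + 924 = 27125.
Probability = 27125/27132 = 3875/3876.

3875/3876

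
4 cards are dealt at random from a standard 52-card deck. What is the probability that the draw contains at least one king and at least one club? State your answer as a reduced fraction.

52799/270725

There are C(52,4) = 270725 possible draws.
By inclusion-exclusion on the complements, draws missing all kings or all clubs: C(48,4) + C(39,4) − C(36,4) = 194580 + 82251 − 58905 = 217926.
So draws with at least one of each: 270725 − 217926 = 52799, probability 52799/270725.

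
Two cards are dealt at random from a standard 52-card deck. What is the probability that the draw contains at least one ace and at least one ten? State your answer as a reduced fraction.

There are C(52,2) = 1326 possible draws.
By inclusion-exclusion on the complements, draws missing all aces or all tens: C(48,2) + C(48,2) − C(44,2) = 1128 + 1128 − 946 = 1310.
So draws with at least one of each: 1326 − 1310 = 16, probability 16/1326 = 8/663.

8/663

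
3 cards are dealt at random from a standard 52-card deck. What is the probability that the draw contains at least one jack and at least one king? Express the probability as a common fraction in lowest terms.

There are C(52,3) = 22100 possible draws.
By inclusion-exclusion on the complements, draws missing all jacks or all kings: C(48,3) + C(48,3) − C(44,3) = 17296 + 17296 − 13244 = 21348.
So draws with at least one of each: 22100 − 21348 = 752, probability 752/22100 = 188/5525.

188/5525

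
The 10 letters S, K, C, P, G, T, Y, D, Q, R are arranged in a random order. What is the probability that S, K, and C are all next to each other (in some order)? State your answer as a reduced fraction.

1/15

There are 10! = 3628800 arrangements.
Treat the three as one block: 8! placements × 3! orders within the block = 40320·6 = 241920.
Probability = 241920/3628800 = 1/15.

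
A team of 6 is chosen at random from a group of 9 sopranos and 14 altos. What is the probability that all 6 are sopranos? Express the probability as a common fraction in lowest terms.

There are C(23,6) = 100947 possible selections.
Selections with all sopranos: C(9,6) = 84.
Probability = 84/100947 = 4/4807.

4/4807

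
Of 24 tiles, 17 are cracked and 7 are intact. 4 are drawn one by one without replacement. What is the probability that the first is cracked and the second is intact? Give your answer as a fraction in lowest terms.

119/552

Multiply the conditional probabilities at each draw: 17/24 · 7/23 = 119/552.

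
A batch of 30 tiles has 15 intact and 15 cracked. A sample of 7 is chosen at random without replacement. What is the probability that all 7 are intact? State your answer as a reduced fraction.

There are C(30,7) = 2035800 possible selections.
Selections with all intact: C(15,7) = 6435.
Probability = 6435/2035800 = 11/3480.

11/3480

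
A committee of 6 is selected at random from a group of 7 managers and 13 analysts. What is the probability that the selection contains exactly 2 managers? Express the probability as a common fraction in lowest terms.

1001/2584

Total number of selections: C(20,6) = 38760.
Selections with exactly 2 managers: choose 2 of the 7 managers and 4 of the 13 analysts, C(7,2)·C(13,4) = 21·715 = 15015.
Probability = 15015/38760 = 1001/2584.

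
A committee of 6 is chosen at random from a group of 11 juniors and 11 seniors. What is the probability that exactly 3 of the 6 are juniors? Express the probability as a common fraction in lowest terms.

The sample space is all 6-subsets of the 22: C(22,6) = 74613.
Selections with exactly 3 juniors: choose 3 of the 11 juniors and 3 of the 11 seniors, C(11,3)·C(11,3) = 165·165 = 27225.
Probability = 27225/74613 = 825/2261.

825/2261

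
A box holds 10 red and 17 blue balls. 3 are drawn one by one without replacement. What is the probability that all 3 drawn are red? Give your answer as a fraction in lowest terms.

Multiply the conditional probabilities at each draw: 10/27 · 9/26 · 8/25 = 720/17550 = 8/195.

8/195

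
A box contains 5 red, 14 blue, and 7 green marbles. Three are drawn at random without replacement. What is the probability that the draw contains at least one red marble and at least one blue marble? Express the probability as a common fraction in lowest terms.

217/520

There are C(26,3) = 2600 possible draws.
By inclusion-exclusion on the complements, draws missing all red or all blue: C(21,3) + C(12,3) − C(7,3) = 1330 + 220 − 35 = 1515.
So draws with at least one of each: 2600 − 1515 = 1085, probability 1085/2600 = 217/520.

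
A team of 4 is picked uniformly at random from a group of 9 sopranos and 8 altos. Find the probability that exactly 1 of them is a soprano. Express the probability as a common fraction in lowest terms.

18/85

There are C(17,4) = 2380 ways to choose 4 from 17.
Selections with exactly 1 soprano: choose 1 of the 9 sopranos and 3 of the 8 altos, C(9,1)·C(8,3) = 9·56 = 504.
Probability = 504/2380 = 18/85.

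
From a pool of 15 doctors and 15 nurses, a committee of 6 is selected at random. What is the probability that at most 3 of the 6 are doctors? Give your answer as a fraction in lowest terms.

176/261

Total selections: C(30,6) = 593775.
Count the complement (more than 3 doctors): C(15,4)·C(15,2) + C(15,5)·C(15,1) + C(15,6)·C(15,0) = 143325 + 45045 + 5005 = 193375.
Probability = 1 − 193375/593775 = 400400/593775 = 176/261.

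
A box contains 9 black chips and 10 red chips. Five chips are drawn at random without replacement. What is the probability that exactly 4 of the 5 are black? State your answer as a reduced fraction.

There are C(19,5) = 11628 ways to choose 5 from 19.
Selections with exactly 4 black: choose 4 of the 9 black and 1 of the 10 red, C(9,4)·C(10,1) = 126·10 = 1260.
Probability = 1260/11628 = 35/323.

35/323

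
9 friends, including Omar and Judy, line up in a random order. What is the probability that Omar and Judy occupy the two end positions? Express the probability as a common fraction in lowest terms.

1/36

There are 9! = 362880 arrangements.
Place Omar and Judy at the ends in 2 ways, arrange the remaining 7 in 7! = 5040 ways: 2·5040 = 10080.
Probability = 10080/362880 = 1/36.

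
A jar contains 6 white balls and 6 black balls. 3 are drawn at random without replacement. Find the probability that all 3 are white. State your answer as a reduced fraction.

There are C(12,3) = 220 possible selections.
Selections with all white: C(6,3) = 20.
Probability = 20/220 = 1/11.

1/11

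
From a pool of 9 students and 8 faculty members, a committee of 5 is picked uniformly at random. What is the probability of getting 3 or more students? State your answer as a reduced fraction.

249/442

There are C(17,5) = 6188 ways to choose the 5.
Favorable selections (3 or more students): C(9,3)·C(8,2) + C(9,4)·C(8,1) + C(9,5)·C(8,0) = 2352 + 1008 + 126 = 3486.
Probability = 3486/6188 = 249/442.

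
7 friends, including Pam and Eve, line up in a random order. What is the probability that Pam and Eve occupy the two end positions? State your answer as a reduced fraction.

There are 7! = 5040 arrangements.
Place Pam and Eve at the ends in 2 ways, arrange the remaining 5 in 5! = 120 ways: 2·120 = 240.
Probability = 240/5040 = 1/21.

1/21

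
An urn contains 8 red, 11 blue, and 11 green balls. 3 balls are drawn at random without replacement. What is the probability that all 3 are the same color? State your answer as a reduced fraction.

193/2030

There are C(30,3) = 4060 ways to draw 3 balls.
All same color: C(8,3) + C(11,3) + C(11,3) = 56 + 165 + 165 = 386.
Probability = 386/4060 = 193/2030.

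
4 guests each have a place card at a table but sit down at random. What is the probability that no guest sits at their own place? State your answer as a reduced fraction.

3/8

There are 4! = 24 seatings.
By inclusion-exclusion, seatings with no fixed points: C(4,0)·4! − C(4,1)·3! + C(4,2)·2! − C(4,3)·1! + C(4,4)·0! = 9.
Probability = 9/24 = 3/8.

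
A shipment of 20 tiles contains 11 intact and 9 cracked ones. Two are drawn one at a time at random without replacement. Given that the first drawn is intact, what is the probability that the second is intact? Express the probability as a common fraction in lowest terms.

10/19

After removing one intact, 19 remain: 10 intact and 9 cracked.
So the probability the next is intact is 10/19.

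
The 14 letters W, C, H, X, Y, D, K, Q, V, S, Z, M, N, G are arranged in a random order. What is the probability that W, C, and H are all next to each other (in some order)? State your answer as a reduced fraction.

3/91

There are 14! = 87178291200 arrangements.
Treat the three as one block: 12! placements × 3! orders within the block = 479001600·6 = 2874009600.
Probability = 2874009600/87178291200 = 3/91.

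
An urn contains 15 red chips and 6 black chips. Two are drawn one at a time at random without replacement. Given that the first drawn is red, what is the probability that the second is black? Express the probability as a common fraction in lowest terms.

After removing one red, 20 remain: 14 red and 6 black.
So the probability the next is black is 6/20 = 3/10.

3/10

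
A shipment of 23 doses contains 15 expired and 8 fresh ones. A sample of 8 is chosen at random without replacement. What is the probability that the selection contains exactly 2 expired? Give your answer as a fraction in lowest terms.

490/81719

The sample space is all 8-subsets of the 23: C(23,8) = 490314.
Selections with exactly 2 expired: choose 2 of the 15 expired and 6 of the 8 fresh, C(15,2)·C(8,6) = 105·28 = 2940.
Probability = 2940/490314 = 490/81719.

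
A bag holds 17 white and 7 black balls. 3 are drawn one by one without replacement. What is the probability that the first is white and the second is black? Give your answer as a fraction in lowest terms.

119/552

Multiply the conditional probabilities at each draw: 17/24 · 7/23 = 119/552.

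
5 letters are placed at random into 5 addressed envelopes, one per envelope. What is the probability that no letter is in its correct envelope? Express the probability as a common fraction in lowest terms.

11/30

There are 5! = 120 assignments.
By inclusion-exclusion, assignments with no fixed points: C(5,0)·5! − C(5,1)·4! + C(5,2)·3! − C(5,3)·2! + C(5,4)·1! − C(5,5)·0! = 44.
Probability = 44/120 = 11/30.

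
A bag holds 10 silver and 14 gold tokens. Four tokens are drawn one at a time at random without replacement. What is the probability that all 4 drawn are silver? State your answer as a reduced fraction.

5/253

Multiply the conditional probabilities at each draw: 10/24 · 9/23 · 8/22 · 7/21 = 5040/255024 = 5/253.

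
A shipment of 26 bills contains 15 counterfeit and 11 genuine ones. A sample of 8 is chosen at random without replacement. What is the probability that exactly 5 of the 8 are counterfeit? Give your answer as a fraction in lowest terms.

693/2185

The sample space is all 8-subsets of the 26: C(26,8) = 1562275.
Selections with exactly 5 counterfeit: choose 5 of the 15 counterfeit and 3 of the 11 genuine, C(15,5)·C(11,3) = 3003·165 = 495495.
Probability = 495495/1562275 = 693/2185.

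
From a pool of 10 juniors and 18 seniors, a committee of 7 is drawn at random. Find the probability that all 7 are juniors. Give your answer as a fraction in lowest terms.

There are C(28,7) = 1184040 possible selections.
Selections with all juniors: C(10,7) = 120.
Probability = 120/1184040 = 1/9867.

1/9867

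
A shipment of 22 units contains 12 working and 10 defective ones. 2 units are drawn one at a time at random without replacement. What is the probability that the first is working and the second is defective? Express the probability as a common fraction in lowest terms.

20/77

Multiply the conditional probabilities at each draw: 12/22 · 10/21 = 120/462 = 20/77.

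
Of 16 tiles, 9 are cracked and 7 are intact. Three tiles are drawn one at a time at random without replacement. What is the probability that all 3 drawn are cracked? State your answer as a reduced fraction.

Multiply the conditional probabilities at each draw: 9/16 · 8/15 · 7/14 = 504/3360 = 3/20.

3/20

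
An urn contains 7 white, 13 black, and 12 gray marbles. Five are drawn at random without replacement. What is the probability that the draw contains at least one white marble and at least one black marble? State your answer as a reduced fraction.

There are C(32,5) = 201376 possible draws.
By inclusion-exclusion on the complements, draws missing all white or all black: C(25,5) + C(19,5) − C(12,5) = 53130 + 11628 − 792 = 63966.
So draws with at least one of each: 201376 − 63966 = 137410, probability 137410/201376 = 9815/14384.

9815/14384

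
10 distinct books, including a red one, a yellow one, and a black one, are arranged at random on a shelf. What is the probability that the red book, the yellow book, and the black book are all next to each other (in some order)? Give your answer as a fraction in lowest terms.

There are 10! = 3628800 arrangements.
Treat the three as one block: 8! placements × 3! orders within the block = 40320·6 = 241920.
Probability = 241920/3628800 = 1/15.

1/15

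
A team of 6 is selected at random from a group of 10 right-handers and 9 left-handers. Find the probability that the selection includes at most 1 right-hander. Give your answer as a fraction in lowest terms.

Total selections: C(19,6) = 27132.
Favorable selections (at most 1 right-hander): C(10,0)·C(9,6) + C(10,1)·C(9,5) = 84 + 1260 = 1344.
Probability = 1344/27132 = 16/323.

16/323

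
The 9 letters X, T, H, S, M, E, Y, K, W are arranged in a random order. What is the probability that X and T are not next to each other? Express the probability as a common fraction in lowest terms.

There are 9! = 362880 arrangements.
Arrangements with X and T adjacent: 2·8! = 80640.
So not adjacent: 362880 − 80640 = 282240, probability 282240/362880 = 7/9.

7/9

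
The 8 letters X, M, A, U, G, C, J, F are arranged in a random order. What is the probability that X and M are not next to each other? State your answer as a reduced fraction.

3/4

There are 8! = 40320 arrangements.
Arrangements with X and M adjacent: 2·7! = 10080.
So not adjacent: 40320 − 10080 = 30240, probability 30240/40320 = 3/4.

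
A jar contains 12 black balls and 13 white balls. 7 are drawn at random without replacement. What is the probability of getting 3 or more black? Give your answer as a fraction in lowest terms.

There are C(25,7) = 480700 ways to choose the 7.
Count the complement (fewer than 3 black): C(12,0)·C(13,7) + C(12,1)·C(13,6) + C(12,2)·C(13,5) = 1716 + 20592 + 84942 = 107250.
Probability = 1 − 107250/480700 = 373450/480700 = 679/874.

679/874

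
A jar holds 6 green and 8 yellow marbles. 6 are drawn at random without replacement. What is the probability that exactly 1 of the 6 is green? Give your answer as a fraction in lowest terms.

The sample space is all 6-subsets of the 14: C(14,6) = 3003.
Selections with exactly 1 green: choose 1 of the 6 green and 5 of the 8 yellow, C(6,1)·C(8,5) = 6·56 = 336.
Probability = 336/3003 = 16/143.

16/143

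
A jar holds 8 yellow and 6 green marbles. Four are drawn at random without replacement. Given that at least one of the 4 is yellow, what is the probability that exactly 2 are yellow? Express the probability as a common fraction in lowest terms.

210/493

Work in counts. Selections with at least one yellow: C(14,4) − C(6,4) = 1001 − 15 = 986.
Of those, selections where exactly 2 are yellow: C(8,2)·C(6,2) = 28·15 = 420.
Conditional probability = 420/986 = 210/493.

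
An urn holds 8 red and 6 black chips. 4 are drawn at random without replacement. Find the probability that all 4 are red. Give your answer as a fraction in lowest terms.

10/143

There are C(14,4) = 1001 possible selections.
Selections with all red: C(8,4) = 70.
Probability = 70/1001 = 10/143.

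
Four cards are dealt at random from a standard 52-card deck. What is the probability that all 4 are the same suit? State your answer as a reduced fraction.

There are C(52,4) = 270725 possible 4-card hands.
Hands of one suit: 4 suits × C(13,4) = 4·715 = 2860.
Probability = 2860/270725 = 44/4165.

44/4165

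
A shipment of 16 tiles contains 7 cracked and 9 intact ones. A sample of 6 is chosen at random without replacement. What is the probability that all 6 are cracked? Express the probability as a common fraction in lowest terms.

There are C(16,6) = 8008 possible selections.
Selections with all cracked: C(7,6) = 7.
Probability = 7/8008 = 1/1144.

1/1144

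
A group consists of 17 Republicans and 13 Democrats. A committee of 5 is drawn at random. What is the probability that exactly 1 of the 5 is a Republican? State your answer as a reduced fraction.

935/10962

The sample space is all 5-subsets of the 30: C(30,5) = 142506.
Selections with exactly 1 Republican: choose 1 of the 17 Republicans and 4 of the 13 Democrats, C(17,1)·C(13,4) = 17·715 = 12155.
Probability = 12155/142506 = 935/10962.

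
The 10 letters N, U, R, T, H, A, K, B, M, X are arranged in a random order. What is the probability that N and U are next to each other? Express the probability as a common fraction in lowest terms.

There are 10! = 3628800 arrangements.
Treat N and U as a block: 9! arrangements of the blocks × 2 orders within the block = 2·362880 = 725760.
Probability = 725760/3628800 = 1/5.

1/5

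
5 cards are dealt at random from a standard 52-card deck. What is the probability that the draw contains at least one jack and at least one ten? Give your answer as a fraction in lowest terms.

There are C(52,5) = 2598960 possible draws.
By inclusion-exclusion on the complements, draws missing all jacks or all tens: C(48,5) + C(48,5) − C(44,5) = 1712304 + 1712304 − 1086008 = 2338600.
So draws with at least one of each: 2598960 − 2338600 = 260360, probability 260360/2598960 = 6509/64974.

6509/64974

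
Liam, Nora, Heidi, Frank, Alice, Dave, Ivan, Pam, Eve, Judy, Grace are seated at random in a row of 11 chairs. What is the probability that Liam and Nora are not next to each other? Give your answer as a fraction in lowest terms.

There are 11! = 39916800 arrangements.
Arrangements with Liam and Nora adjacent: 2·10! = 7257600.
So not adjacent: 39916800 − 7257600 = 32659200, probability 32659200/39916800 = 9/11.

9/11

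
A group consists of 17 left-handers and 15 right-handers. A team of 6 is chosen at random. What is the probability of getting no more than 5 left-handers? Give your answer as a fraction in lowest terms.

Total selections: C(32,6) = 906192.
The complement is exactly 6 left-handers: C(17,6)·C(15,0) = 12376.
Probability = 1 − 12376/906192 = 893816/906192 = 15961/16182.

15961/16182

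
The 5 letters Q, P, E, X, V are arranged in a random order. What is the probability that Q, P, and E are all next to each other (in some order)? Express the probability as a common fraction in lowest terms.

There are 5! = 120 arrangements.
Treat the three as one block: 3! placements × 3! orders within the block = 6·6 = 36.
Probability = 36/120 = 3/10.

3/10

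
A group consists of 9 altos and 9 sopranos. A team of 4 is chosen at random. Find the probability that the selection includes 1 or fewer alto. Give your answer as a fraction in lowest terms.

There are C(18,4) = 3060 ways to choose the 4.
Favorable selections (1 or fewer alto): C(9,0)·C(9,4) + C(9,1)·C(9,3) = 126 + 756 = 882.
Probability = 882/3060 = 49/170.

49/170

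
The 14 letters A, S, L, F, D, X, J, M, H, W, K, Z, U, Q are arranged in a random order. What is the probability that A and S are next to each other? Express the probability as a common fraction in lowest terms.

1/7

There are 14! = 87178291200 arrangements.
Treat A and S as a block: 13! arrangements of the blocks × 2 orders within the block = 2·6227020800 = 12454041600.
Probability = 12454041600/87178291200 = 1/7.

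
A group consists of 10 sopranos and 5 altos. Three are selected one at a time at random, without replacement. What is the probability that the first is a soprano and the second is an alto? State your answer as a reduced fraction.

Multiply the conditional probabilities at each draw: 10/15 · 5/14 = 50/210 = 5/21.

5/21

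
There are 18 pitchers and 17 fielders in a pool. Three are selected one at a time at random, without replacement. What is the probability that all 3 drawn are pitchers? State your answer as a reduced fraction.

Multiply the conditional probabilities at each draw: 18/35 · 17/34 · 16/33 = 4896/39270 = 48/385.

48/385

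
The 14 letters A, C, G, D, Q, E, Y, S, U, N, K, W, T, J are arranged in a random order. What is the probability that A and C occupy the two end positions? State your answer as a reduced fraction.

There are 14! = 87178291200 arrangements.
Place A and C at the ends in 2 ways, arrange the remaining 12 in 12! = 479001600 ways: 2·479001600 = 958003200.
Probability = 958003200/87178291200 = 1/91.

1/91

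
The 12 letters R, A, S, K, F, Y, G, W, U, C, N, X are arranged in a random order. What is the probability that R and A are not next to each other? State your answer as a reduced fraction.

5/6

There are 12! = 479001600 arrangements.
Arrangements with R and A adjacent: 2·11! = 79833600.
So not adjacent: 479001600 − 79833600 = 399168000, probability 399168000/479001600 = 5/6.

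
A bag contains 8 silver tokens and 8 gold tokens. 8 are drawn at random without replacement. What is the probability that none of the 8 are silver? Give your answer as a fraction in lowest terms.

1/12870

There are C(16,8) = 12870 possible selections.
Selections with no silver (all gold): C(8,8) = 1.
Probability = 1/12870.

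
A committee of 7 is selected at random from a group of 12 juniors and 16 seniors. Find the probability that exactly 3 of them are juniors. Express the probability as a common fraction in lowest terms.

70/207

Total number of selections: C(28,7) = 1184040.
Selections with exactly 3 juniors: choose 3 of the 12 juniors and 4 of the 16 seniors, C(12,3)·C(16,4) = 220·1820 = 400400.
Probability = 400400/1184040 = 70/207.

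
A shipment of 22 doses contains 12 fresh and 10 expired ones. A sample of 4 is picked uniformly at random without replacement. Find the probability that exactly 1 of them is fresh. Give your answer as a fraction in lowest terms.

Total number of selections: C(22,4) = 7315.
Selections with exactly 1 fresh: choose 1 of the 12 fresh and 3 of the 10 expired, C(12,1)·C(10,3) = 12·120 = 1440.
Probability = 1440/7315 = 288/1463.

288/1463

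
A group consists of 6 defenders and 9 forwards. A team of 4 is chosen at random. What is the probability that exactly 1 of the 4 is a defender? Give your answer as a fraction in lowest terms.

There are C(15,4) = 1365 ways to choose 4 from 15.
Selections with exactly 1 defender: choose 1 of the 6 defenders and 3 of the 9 forwards, C(6,1)·C(9,3) = 6·84 = 504.
Probability = 504/1365 = 24/65.

24/65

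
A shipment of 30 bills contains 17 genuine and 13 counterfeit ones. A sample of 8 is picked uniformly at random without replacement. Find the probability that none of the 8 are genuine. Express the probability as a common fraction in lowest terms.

11/50025

There are C(30,8) = 5852925 possible selections.
Selections with no genuine (all counterfeit): C(13,8) = 1287.
Probability = 1287/5852925 = 11/50025.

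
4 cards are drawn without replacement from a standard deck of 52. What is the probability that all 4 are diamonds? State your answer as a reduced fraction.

There are C(52,4) = 270725 possible 4-card hands.
Hands that are all diamonds: C(13,4) = 715.
Probability = 715/270725 = 11/4165.

11/4165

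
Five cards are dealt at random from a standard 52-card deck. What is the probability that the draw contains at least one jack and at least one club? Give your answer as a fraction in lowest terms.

There are C(52,5) = 2598960 possible draws.
By inclusion-exclusion on the complements, draws missing all jacks or all clubs: C(48,5) + C(39,5) − C(36,5) = 1712304 + 575757 − 376992 = 1911069.
So draws with at least one of each: 2598960 − 1911069 = 687891, probability 687891/2598960 = 229297/866320.

229297/866320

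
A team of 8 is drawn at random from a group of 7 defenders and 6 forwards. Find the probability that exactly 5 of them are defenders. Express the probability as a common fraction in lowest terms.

140/429

The sample space is all 8-subsets of the 13: C(13,8) = 1287.
Selections with exactly 5 defenders: choose 5 of the 7 defenders and 3 of the 6 forwards, C(7,5)·C(6,3) = 21·20 = 420.
Probability = 420/1287 = 140/429.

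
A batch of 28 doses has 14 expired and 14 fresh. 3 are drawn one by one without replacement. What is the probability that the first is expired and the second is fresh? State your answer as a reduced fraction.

7/27

Multiply the conditional probabilities at each draw: 14/28 · 14/27 = 196/756 = 7/27.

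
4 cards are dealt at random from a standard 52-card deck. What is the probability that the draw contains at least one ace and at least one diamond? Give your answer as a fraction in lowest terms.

There are C(52,4) = 270725 possible draws.
By inclusion-exclusion on the complements, draws missing all aces or all diamonds: C(48,4) + C(39,4) − C(36,4) = 194580 + 82251 − 58905 = 217926.
So draws with at least one of each: 270725 − 217926 = 52799, probability 52799/270725.

52799/270725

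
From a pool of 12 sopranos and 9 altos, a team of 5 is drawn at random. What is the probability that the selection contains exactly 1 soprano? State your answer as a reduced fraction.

24/323

Total number of selections: C(21,5) = 20349.
Selections with exactly 1 soprano: choose 1 of the 12 sopranos and 4 of the 9 altos, C(12,1)·C(9,4) = 12·126 = 1512.
Probability = 1512/20349 = 24/323.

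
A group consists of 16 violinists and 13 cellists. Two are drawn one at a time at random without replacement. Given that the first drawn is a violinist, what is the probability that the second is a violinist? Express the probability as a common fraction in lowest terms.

15/28

After removing one violinist, 28 remain: 15 violinists and 13 cellists.
So the probability the next is a violinist is 15/28.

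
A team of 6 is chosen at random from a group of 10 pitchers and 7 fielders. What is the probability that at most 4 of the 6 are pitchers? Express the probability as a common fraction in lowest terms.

743/884

Total selections: C(17,6) = 12376.
Count the complement (more than 4 pitchers): C(10,5)·C(7,1) + C(10,6)·C(7,0) = 1764 + 210 = 1974.
Probability = 1 − 1974/12376 = 10402/12376 = 743/884.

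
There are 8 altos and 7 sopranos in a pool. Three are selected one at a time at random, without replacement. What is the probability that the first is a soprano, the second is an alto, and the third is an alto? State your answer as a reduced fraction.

Multiply the conditional probabilities at each draw: 7/15 · 8/14 · 7/13 = 392/2730 = 28/195.

28/195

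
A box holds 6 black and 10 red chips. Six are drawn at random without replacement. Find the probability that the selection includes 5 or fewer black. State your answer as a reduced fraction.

8007/8008

Total selections: C(16,6) = 8008.
Favorable selections (5 or fewer black): C(6,0)·C(10,6) + C(6,1)·C(10,5) + C(6,2)·C(10,4) + C(6,3)·C(10,3) + C(6,4)·C(10,2) + C(6,5)·C(10,1) = 210 + 1512 + 3150 + 2400 + 675 + 60 = 8007.
Probability = 8007/8008.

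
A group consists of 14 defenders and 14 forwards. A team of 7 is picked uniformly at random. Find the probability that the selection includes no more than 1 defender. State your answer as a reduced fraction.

Total selections: C(28,7) = 1184040.
Favorable selections (no more than 1 defender): C(14,0)·C(14,7) + C(14,1)·C(14,6) = 3432 + 42042 = 45474.
Probability = 45474/1184040 = 53/1380.

53/1380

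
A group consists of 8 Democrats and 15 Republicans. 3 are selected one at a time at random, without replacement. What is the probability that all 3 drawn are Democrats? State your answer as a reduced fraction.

Multiply the conditional probabilities at each draw: 8/23 · 7/22 · 6/21 = 336/10626 = 8/253.

8/253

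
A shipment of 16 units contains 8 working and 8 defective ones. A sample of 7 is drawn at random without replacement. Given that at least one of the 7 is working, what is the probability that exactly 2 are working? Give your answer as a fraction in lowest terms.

196/1429

Work in counts. Selections with at least one working: C(16,7) − C(8,7) = 11440 − 8 = 11432.
Of those, selections where exactly 2 are working: C(8,2)·C(8,5) = 28·56 = 1568.
Conditional probability = 1568/11432 = 196/1429.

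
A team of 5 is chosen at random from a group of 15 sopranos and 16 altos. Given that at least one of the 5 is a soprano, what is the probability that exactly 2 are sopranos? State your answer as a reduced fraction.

2800/7883

Work in counts. Selections with at least one soprano: C(31,5) − C(16,5) = 169911 − 4368 = 165543.
Of those, selections where exactly 2 are sopranos: C(15,2)·C(16,3) = 105·560 = 58800.
Conditional probability = 58800/165543 = 2800/7883.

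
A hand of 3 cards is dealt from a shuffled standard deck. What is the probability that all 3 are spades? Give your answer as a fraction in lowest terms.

11/850

There are C(52,3) = 22100 possible 3-card hands.
Hands that are all spades: C(13,3) = 286.
Probability = 286/22100 = 11/850.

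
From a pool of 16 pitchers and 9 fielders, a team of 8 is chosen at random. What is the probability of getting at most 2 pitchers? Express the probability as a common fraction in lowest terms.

237/24035

There are C(25,8) = 1081575 ways to choose the 8.
Favorable selections (at most 2 pitchers): C(16,0)·C(9,8) + C(16,1)·C(9,7) + C(16,2)·C(9,6) = 9 + 576 + 10080 = 10665.
Probability = 10665/1081575 = 237/24035.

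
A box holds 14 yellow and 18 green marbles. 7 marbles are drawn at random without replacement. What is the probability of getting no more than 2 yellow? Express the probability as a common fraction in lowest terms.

1717/5394

Total selections: C(32,7) = 3365856.
Favorable selections (no more than 2 yellow): C(14,0)·C(18,7) + C(14,1)·C(18,6) + C(14,2)·C(18,5) = 31824 + 259896 + 779688 = 1071408.
Probability = 1071408/3365856 = 1717/5394.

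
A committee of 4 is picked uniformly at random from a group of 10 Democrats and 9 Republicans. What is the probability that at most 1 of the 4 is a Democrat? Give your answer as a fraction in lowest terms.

Total selections: C(19,4) = 3876.
Favorable selections (at most 1 Democrat): C(10,0)·C(9,4) + C(10,1)·C(9,3) = 126 + 840 = 966.
Probability = 966/3876 = 161/646.

161/646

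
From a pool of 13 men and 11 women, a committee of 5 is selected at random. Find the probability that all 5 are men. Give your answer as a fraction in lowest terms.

There are C(24,5) = 42504 possible selections.
Selections with all men: C(13,5) = 1287.
Probability = 1287/42504 = 39/1288.

39/1288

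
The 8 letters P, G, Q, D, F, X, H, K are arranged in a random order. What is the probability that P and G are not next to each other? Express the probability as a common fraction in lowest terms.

There are 8! = 40320 arrangements.
Arrangements with P and G adjacent: 2·7! = 10080.
So not adjacent: 40320 − 10080 = 30240, probability 30240/40320 = 3/4.

3/4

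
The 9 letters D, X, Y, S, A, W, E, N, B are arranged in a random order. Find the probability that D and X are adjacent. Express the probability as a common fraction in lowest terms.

There are 9! = 362880 arrangements.
Treat D and X as a block: 8! arrangements of the blocks × 2 orders within the block = 2·40320 = 80640.
Probability = 80640/362880 = 2/9.

2/9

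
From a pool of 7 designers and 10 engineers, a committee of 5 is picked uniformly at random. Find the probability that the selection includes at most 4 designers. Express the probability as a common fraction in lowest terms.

There are C(17,5) = 6188 ways to choose the 5.
The complement is exactly 5 designers: C(7,5)·C(10,0) = 21.
Probability = 1 − 21/6188 = 6167/6188 = 881/884.

881/884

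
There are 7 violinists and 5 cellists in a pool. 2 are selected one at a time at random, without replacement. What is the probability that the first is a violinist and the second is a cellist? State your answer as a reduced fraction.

Multiply the conditional probabilities at each draw: 7/12 · 5/11 = 35/132.

35/132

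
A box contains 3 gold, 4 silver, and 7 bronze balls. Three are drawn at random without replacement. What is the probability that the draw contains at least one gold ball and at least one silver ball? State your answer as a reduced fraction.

There are C(14,3) = 364 possible draws.
By inclusion-exclusion on the complements, draws missing all gold or all silver: C(11,3) + C(10,3) − C(7,3) = 165 + 120 − 35 = 250.
So draws with at least one of each: 364 − 250 = 114, probability 114/364 = 57/182.

57/182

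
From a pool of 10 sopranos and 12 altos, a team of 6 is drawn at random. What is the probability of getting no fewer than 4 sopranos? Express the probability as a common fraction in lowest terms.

74/323

There are C(22,6) = 74613 ways to choose the 6.
Favorable selections (no fewer than 4 sopranos): C(10,4)·C(12,2) + C(10,5)·C(12,1) + C(10,6)·C(12,0) = 13860 + 3024 + 210 = 17094.
Probability = 17094/74613 = 74/323.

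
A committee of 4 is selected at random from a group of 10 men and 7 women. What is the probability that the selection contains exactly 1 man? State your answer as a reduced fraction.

There are C(17,4) = 2380 ways to choose 4 from 17.
Selections with exactly 1 man: choose 1 of the 10 men and 3 of the 7 women, C(10,1)·C(7,3) = 10·35 = 350.
Probability = 350/2380 = 5/34.

5/34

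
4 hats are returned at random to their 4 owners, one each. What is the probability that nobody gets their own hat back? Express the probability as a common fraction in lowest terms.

3/8

There are 4! = 24 assignments.
By inclusion-exclusion, assignments with no fixed points: C(4,0)·4! − C(4,1)·3! + C(4,2)·2! − C(4,3)·1! + C(4,4)·0! = 9.
Probability = 9/24 = 3/8.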